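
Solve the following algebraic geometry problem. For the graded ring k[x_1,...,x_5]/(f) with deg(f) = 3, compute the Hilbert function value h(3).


For R = k[x_1,...,x_n]/(f) with f homogeneous of degree e:
The Hilbert series is (1 - t^e)/(1 - t)^n.
So h(d) = C(d+n-1, n-1) - C(d-e+n-1, n-1) for d >= e.
With n=5, e=3, d=3:
C(3+5-1, 5-1) = C(7, 4) = 35
C(3-3+5-1, 5-1) = C(4, 4) = 1
h(3) = 35 - 1 = 34

34


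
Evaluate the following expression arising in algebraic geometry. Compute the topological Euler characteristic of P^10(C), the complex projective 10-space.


The complex projective space P^10 has one cell in each even real dimension 0, 2, ..., 20.
The cohomology groups are H^{2k}(P^10) = Z for k = 0,...,10, and 0 otherwise.
Euler characteristic = sum of Betti numbers = 1 per even-dimensional cohomology group.
chi(P^10) = 10 + 1 = 11

11


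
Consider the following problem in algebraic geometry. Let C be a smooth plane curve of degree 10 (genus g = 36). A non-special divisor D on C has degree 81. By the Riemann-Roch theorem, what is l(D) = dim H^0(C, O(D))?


First, compute the genus of a smooth plane curve of degree 10:
g = (d-1)(d-2)/2 = (10-1)(10-2)/2 = 36
For a non-special divisor D (i.e., h^1(D) = 0), Riemann-Roch gives:
l(D) = deg(D) - g + 1
Since deg(D) = 81 >= 2g - 1 = 71, D is non-special.
l(D) = 81 - 36 + 1 = 46

46


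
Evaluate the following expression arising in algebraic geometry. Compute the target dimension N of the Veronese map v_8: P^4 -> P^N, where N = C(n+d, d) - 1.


The Veronese embedding v_d: P^n -> P^N maps each point to all
degree-d monomials in n+1 homogeneous coordinates.
N = C(n+d, d) - 1
N = C(4+8, 8) - 1
N = C(12, 8) - 1
C(12, 8) = 495
N = 495 - 1 = 494

494


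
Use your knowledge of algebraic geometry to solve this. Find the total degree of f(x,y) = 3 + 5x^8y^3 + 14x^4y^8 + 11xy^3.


Examine each term for its total degree (sum of exponents).
  Term '3' has total degree 0+0 = 0.
  Term '5x^8y^3' has total degree 8+3 = 11.
  Term '14x^4y^8' has total degree 4+8 = 12.
  Term '11xy^3' has total degree 1+3 = 4.
The maximum total degree among all terms is 12.

12


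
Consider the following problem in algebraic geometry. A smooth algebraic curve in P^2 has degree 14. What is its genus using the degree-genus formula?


Using the genus formula for smooth plane curves:
g = (d-1)(d-2)/2
g = (14-1)(14-2)/2
g = 13*12/2
g = 156/2 = 78

78


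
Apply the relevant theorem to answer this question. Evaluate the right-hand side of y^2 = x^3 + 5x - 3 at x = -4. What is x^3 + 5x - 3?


Compute x^3 + 5x - 3 at x = -4:
x^3 = (-4)^3 = -64
5*x = 5*(-4) = -20
Sum: -64 - 20 - 3 = -87

-87


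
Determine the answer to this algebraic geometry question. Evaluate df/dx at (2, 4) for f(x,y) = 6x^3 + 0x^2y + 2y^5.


df/dx = 3*6*x^2 + 2*0*x^1*y
At (2,4): 3*6*2^2 + 2*0*2^1*4
= 72 + 0
= 72

72


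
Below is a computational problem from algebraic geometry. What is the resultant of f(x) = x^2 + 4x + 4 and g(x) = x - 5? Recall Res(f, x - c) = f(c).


For Res(f, x - c), we evaluate f at x = c.
f(5) = 5^2 + 4*5 + 4
= 25 + 20 + 4
= 45 + 4 = 49
Res(f, g) = 49

49


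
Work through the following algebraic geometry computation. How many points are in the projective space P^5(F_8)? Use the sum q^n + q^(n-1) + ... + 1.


P^5(F_8) has (q^(n+1) - 1)/(q - 1) points.
= 8^5 + 8^4 + 8^3 + 8^2 + 8^1 + 8^0
= 32768 + 4096 + 512 + 64 + 8 + 1
= 37449

37449


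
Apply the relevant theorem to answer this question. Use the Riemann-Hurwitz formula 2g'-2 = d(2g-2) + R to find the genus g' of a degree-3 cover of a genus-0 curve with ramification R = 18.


Riemann-Hurwitz formula: 2g' - 2 = d(2g - 2) + R
Given: d = 3, g = 0, R = 18
2g' - 2 = 3*(2*0 - 2) + 18
2g' - 2 = 3*(-2) + 18
2g' - 2 = -6 + 18 = 12
2g' = 14
g' = 7

7


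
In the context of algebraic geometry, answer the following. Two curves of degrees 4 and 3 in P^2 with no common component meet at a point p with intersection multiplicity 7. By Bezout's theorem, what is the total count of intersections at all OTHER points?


By Bezout's theorem, the total intersection number is d1 * d2.
Total = 4 * 3 = 12
Intersection multiplicity at p = 7
Remaining intersections = 12 - 7 = 5

5


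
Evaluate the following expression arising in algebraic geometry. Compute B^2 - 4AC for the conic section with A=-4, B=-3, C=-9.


The discriminant of a conic Ax^2 + Bxy + Cy^2 + ... = 0 is B^2 - 4AC.
B^2 = (-3)^2 = 9
4AC = 4*(-4)*(-9) = 144
Discriminant = 9 - 144 = -135

-135


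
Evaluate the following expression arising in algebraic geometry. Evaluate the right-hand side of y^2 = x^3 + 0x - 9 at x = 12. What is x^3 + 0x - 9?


Compute x^3 + 0x - 9 at x = 12:
x^3 = 12^3 = 1728
0*x = 0*12 = 0
Sum: 1728 + 0 - 9 = 1719

1719


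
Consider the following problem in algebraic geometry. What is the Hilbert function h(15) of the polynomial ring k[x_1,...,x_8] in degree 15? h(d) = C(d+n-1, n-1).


The Hilbert function for the polynomial ring in 8 variables is:
h(d) = C(d+n-1, n-1)
h(15) = C(15+8-1, 8-1) = C(22, 7)
= 22! / (7! * 15!)
= 170544

170544


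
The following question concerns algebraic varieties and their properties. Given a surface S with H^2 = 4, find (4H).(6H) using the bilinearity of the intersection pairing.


Using bilinearity of the intersection pairing on a surface S:
(aH).(bH) = ab * (H.H)
We have H^2 = 4.
D.E = (4H).(6H) = 4*6*4
= 24*4
= 96

96


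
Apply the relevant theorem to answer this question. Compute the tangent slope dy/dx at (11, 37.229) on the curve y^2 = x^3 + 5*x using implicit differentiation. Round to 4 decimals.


Using implicit differentiation of y^2 = x^3 + 5*x:
2y * dy/dx = 3x^2 + 5
dy/dx = (3x^2 + 5)/(2y)
Numerator: 3*11^2 + 5 = 368
Denominator: 2*37.229 = 74.458
dy/dx = 368/74.458 = 4.9424

4.9424


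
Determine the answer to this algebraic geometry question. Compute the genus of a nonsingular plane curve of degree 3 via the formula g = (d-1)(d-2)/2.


Using the genus formula for smooth plane curves:
g = (d-1)(d-2)/2
g = (3-1)(3-2)/2
g = 2*1/2
g = 2/2 = 1

1


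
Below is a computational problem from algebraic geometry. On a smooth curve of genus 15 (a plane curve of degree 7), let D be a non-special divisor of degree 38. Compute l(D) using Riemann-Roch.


First, compute the genus of a smooth plane curve of degree 7:
g = (d-1)(d-2)/2 = (7-1)(7-2)/2 = 15
For a non-special divisor D (i.e., h^1(D) = 0), Riemann-Roch gives:
l(D) = deg(D) - g + 1
Since deg(D) = 38 >= 2g - 1 = 29, D is non-special.
l(D) = 38 - 15 + 1 = 24

24


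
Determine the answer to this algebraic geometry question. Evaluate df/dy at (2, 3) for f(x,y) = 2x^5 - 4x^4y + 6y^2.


df/dy = (-4)*x^4 + 2*6*y^1
At (2,3): (-4)*2^4 + 2*6*3^1
= -64 + 36
= -28

-28


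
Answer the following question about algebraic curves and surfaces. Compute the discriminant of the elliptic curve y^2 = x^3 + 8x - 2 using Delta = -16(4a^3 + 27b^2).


Compute each component:
4a^3 = 4*8^3 = 4*512 = 2048
27b^2 = 27*(-2)^2 = 27*4 = 108
4a^3 + 27b^2 = 2048 + 108 = 2156
Delta = -16*2156 = -34496

-34496


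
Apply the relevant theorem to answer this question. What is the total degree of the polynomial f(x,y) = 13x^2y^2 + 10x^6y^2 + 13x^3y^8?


Examine each term for its total degree (sum of exponents).
  Term '13x^2y^2' has total degree 2+2 = 4.
  Term '10x^6y^2' has total degree 6+2 = 8.
  Term '13x^3y^8' has total degree 3+8 = 11.
The maximum total degree among all terms is 11.

11


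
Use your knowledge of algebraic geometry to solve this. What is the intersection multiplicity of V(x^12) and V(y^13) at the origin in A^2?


The intersection multiplicity of V(x^a) and V(y^b) at the origin is:
I(O; V(x^12), V(y^13)) = dim_k(k[x,y]/(x^12, y^13))
A basis for k[x,y]/(x^12, y^13) is the set of monomials x^i * y^j
where 0 <= i < 12 and 0 <= j < 13.
The number of such monomials is 12 * 13 = 156

156


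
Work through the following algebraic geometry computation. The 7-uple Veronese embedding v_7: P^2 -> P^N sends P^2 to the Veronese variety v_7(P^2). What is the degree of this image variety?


The Veronese variety v_7(P^2) has degree d^r.
d^r = 7^2 = 49

49


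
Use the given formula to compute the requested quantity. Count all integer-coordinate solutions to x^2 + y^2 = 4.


Systematically check integer values of x where x^2 <= 4.
For each valid x, check if 4 - x^2 is a perfect square.
x=0: 4 - 0 = 4, sqrt = 2 (valid)
x=2: 4 - 4 = 0, sqrt = 0 (valid)
Total integer solutions found: 4

4


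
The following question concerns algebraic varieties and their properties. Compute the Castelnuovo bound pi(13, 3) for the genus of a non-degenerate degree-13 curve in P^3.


Castelnuovo's bound: write d - 1 = m(r-1) + epsilon with 0 <= epsilon < r-1.
d - 1 = 13 - 1 = 12
r - 1 = 3 - 1 = 2
12 = 6*2 + 0, so m = 6, epsilon = 0
pi(d, r) = m(m-1)(r-1)/2 + m*epsilon
= 6*5*2/2 + 6*0
= 60/2 + 0
= 30 + 0 = 30

30


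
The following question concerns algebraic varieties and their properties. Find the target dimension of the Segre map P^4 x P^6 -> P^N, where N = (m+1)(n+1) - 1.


The Segre embedding maps P^m x P^n into P^N via
all products of coordinates from each factor.
N = (m+1)(n+1) - 1
N = (4+1)(6+1) - 1
N = 5*7 - 1
N = 35 - 1 = 34

34


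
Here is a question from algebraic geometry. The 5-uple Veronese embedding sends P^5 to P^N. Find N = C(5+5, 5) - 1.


The Veronese embedding v_d: P^n -> P^N maps each point to all
degree-d monomials in n+1 homogeneous coordinates.
N = C(n+d, d) - 1
N = C(5+5, 5) - 1
N = C(10, 5) - 1
C(10, 5) = 252
N = 252 - 1 = 251

251


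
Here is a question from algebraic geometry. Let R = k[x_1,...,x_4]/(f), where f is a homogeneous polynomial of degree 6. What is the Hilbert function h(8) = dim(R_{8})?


For R = k[x_1,...,x_n]/(f) with f homogeneous of degree e:
The Hilbert series is (1 - t^e)/(1 - t)^n.
So h(d) = C(d+n-1, n-1) - C(d-e+n-1, n-1) for d >= e.
With n=4, e=6, d=8:
C(8+4-1, 4-1) = C(11, 3) = 165
C(8-6+4-1, 4-1) = C(5, 3) = 10
h(8) = 165 - 10 = 155

155


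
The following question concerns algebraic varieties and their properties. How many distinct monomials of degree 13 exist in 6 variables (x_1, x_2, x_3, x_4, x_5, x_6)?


The number of degree-13 monomials in 6 variables is C(d+n-1, n-1).
= C(13+6-1, 6-1) = C(18, 5)
= 8568

8568


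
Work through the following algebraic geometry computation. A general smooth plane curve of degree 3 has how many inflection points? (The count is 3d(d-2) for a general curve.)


For a general smooth plane curve C of degree d, the inflection points are
the intersection of C with its Hessian curve, which has degree 3(d-2).
By Bezout, the total intersection number is d * 3(d-2) = 3 * 3 = 9.
For a general curve every flex is ordinary, so each contributes
multiplicity 1 to C·Hess(C), and the number of distinct inflection
points is 3d(d-2).
Inflection points = 3*3*(3-2) = 3*3*1 = 9

9


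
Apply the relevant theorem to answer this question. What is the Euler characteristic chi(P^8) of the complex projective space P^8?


The complex projective space P^8 has one cell in each even real dimension 0, 2, ..., 16.
The cohomology groups are H^{2k}(P^8) = Z for k = 0,...,8, and 0 otherwise.
Euler characteristic = sum of Betti numbers = 1 per even-dimensional cohomology group.
chi(P^8) = 8 + 1 = 9

9


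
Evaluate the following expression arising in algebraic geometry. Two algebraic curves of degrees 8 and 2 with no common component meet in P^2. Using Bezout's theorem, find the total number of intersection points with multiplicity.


Bezout's theorem states the intersection count equals the product of degrees.
Intersection count = 8 * 2 = 16

16


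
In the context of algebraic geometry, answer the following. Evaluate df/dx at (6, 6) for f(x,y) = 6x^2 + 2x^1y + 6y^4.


df/dx = 2*6*x^1 + 1*2*x^0*y
At (6,6): 2*6*6^1 + 1*2*6^0*6
= 72 + 12
= 84

84


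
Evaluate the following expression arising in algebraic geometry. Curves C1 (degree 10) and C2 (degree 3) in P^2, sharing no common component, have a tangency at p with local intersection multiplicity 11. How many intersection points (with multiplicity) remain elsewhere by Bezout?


By Bezout's theorem, the total intersection number is d1 * d2.
Total = 10 * 3 = 30
Intersection multiplicity at p = 11
Remaining intersections = 30 - 11 = 19

19


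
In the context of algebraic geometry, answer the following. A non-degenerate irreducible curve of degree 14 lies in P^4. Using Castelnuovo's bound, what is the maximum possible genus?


Castelnuovo's bound: write d - 1 = m(r-1) + epsilon with 0 <= epsilon < r-1.
d - 1 = 14 - 1 = 13
r - 1 = 4 - 1 = 3
13 = 4*3 + 1, so m = 4, epsilon = 1
pi(d, r) = m(m-1)(r-1)/2 + m*epsilon
= 4*3*3/2 + 4*1
= 36/2 + 4
= 18 + 4 = 22

22


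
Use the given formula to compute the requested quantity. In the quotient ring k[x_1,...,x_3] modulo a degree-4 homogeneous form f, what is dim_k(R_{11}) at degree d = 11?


For R = k[x_1,...,x_n]/(f) with f homogeneous of degree e:
The Hilbert series is (1 - t^e)/(1 - t)^n.
So h(d) = C(d+n-1, n-1) - C(d-e+n-1, n-1) for d >= e.
With n=3, e=4, d=11:
C(11+3-1, 3-1) = C(13, 2) = 78
C(11-4+3-1, 3-1) = C(9, 2) = 36
h(11) = 78 - 36 = 42

42


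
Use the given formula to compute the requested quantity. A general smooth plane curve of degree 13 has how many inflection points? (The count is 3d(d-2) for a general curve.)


For a general smooth plane curve C of degree d, the inflection points are
the intersection of C with its Hessian curve, which has degree 3(d-2).
By Bezout, the total intersection number is d * 3(d-2) = 13 * 33 = 429.
For a general curve every flex is ordinary, so each contributes
multiplicity 1 to C·Hess(C), and the number of distinct inflection
points is 3d(d-2).
Inflection points = 3*13*(13-2) = 3*13*11 = 429

429


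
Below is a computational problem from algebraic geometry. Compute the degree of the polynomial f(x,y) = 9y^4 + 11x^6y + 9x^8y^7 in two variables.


Examine each term for its total degree (sum of exponents).
  Term '9y^4' has total degree 0+4 = 4.
  Term '11x^6y' has total degree 6+1 = 7.
  Term '9x^8y^7' has total degree 8+7 = 15.
The maximum total degree among all terms is 15.

15


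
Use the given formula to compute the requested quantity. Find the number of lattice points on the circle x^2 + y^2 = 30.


Systematically check integer values of x where x^2 <= 30.
For each valid x, check if 30 - x^2 is a perfect square.
Total integer solutions found: 0

0


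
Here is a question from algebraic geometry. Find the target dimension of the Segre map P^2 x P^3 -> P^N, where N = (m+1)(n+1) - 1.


The Segre embedding maps P^m x P^n into P^N via
all products of coordinates from each factor.
N = (m+1)(n+1) - 1
N = (2+1)(3+1) - 1
N = 3*4 - 1
N = 12 - 1 = 11

11


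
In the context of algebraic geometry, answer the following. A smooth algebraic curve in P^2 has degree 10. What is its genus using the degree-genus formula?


Using the genus formula for smooth plane curves:
g = (d-1)(d-2)/2
g = (10-1)(10-2)/2
g = 9*8/2
g = 72/2 = 36

36


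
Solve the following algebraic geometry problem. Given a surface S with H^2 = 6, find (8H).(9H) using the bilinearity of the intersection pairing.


Using bilinearity of the intersection pairing on a surface S:
(aH).(bH) = ab * (H.H)
We have H^2 = 6.
D.E = (8H).(9H) = 8*9*6
= 72*6
= 432

432


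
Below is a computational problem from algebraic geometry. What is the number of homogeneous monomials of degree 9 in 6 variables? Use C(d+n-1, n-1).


The number of degree-9 monomials in 6 variables is C(d+n-1, n-1).
= C(9+6-1, 6-1) = C(14, 5)
= 2002

2002


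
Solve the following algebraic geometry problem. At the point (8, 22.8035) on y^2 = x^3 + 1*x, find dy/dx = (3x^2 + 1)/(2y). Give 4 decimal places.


Using implicit differentiation of y^2 = x^3 + 1*x:
2y * dy/dx = 3x^2 + 1
dy/dx = (3x^2 + 1)/(2y)
Numerator: 3*8^2 + 1 = 193
Denominator: 2*22.8035 = 45.607
dy/dx = 193/45.607 = 4.2318

4.2318


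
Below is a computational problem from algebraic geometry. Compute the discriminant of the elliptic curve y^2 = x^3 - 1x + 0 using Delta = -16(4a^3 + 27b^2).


Compute each component:
4a^3 = 4*(-1)^3 = 4*(-1) = -4
27b^2 = 27*0^2 = 27*0 = 0
4a^3 + 27b^2 = -4 + 0 = -4
Delta = -16*(-4) = 64

64


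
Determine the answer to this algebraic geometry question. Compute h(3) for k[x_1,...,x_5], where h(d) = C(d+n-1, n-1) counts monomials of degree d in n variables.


The Hilbert function for the polynomial ring in 5 variables is:
h(d) = C(d+n-1, n-1)
h(3) = C(3+5-1, 5-1) = C(7, 4)
= 7! / (4! * 3!)
= 35

35


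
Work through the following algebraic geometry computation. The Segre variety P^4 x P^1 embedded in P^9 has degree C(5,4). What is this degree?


The degree of the Segre variety P^4 x P^1 is C(m+n, m).
= C(5, 4)
= 5

5


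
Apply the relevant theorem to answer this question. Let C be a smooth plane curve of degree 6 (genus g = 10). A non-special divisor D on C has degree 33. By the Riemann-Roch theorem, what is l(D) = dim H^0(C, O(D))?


First, compute the genus of a smooth plane curve of degree 6:
g = (d-1)(d-2)/2 = (6-1)(6-2)/2 = 10
For a non-special divisor D (i.e., h^1(D) = 0), Riemann-Roch gives:
l(D) = deg(D) - g + 1
Since deg(D) = 33 >= 2g - 1 = 19, D is non-special.
l(D) = 33 - 10 + 1 = 24

24


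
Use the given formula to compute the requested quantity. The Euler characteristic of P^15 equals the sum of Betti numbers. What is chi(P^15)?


The complex projective space P^15 has one cell in each even real dimension 0, 2, ..., 30.
The cohomology groups are H^{2k}(P^15) = Z for k = 0,...,15, and 0 otherwise.
Euler characteristic = sum of Betti numbers = 1 per even-dimensional cohomology group.
chi(P^15) = 15 + 1 = 16

16


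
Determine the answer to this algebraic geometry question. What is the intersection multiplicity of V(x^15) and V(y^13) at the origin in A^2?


The intersection multiplicity of V(x^a) and V(y^b) at the origin is:
I(O; V(x^15), V(y^13)) = dim_k(k[x,y]/(x^15, y^13))
A basis for k[x,y]/(x^15, y^13) is the set of monomials x^i * y^j
where 0 <= i < 15 and 0 <= j < 13.
The number of such monomials is 15 * 13 = 195

195


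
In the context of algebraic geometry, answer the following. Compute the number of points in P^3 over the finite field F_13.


P^3(F_13) has (q^(n+1) - 1)/(q - 1) points.
= 13^3 + 13^2 + 13^1 + 13^0
= 2197 + 169 + 13 + 1
= 2380

2380


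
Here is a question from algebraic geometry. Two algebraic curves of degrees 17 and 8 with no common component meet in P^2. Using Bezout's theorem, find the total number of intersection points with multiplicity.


Bezout's theorem states the intersection count equals the product of degrees.
Intersection count = 17 * 8 = 136

136


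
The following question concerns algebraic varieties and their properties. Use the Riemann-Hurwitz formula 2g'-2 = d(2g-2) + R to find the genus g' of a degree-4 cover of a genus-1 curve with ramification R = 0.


Riemann-Hurwitz formula: 2g' - 2 = d(2g - 2) + R
Given: d = 4, g = 1, R = 0
2g' - 2 = 4*(2*1 - 2) + 0
2g' - 2 = 4*0 + 0
2g' - 2 = 0 + 0 = 0
2g' = 2
g' = 1

1


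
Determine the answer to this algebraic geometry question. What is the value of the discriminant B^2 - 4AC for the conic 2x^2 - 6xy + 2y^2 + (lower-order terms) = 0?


The discriminant of a conic Ax^2 + Bxy + Cy^2 + ... = 0 is B^2 - 4AC.
B^2 = (-6)^2 = 36
4AC = 4*2*2 = 16
Discriminant = 36 - 16 = 20

20


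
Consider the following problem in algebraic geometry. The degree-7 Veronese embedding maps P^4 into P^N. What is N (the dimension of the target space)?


The Veronese embedding v_d: P^n -> P^N maps each point to all
degree-d monomials in n+1 homogeneous coordinates.
N = C(n+d, d) - 1
N = C(4+7, 7) - 1
N = C(11, 7) - 1
C(11, 7) = 330
N = 330 - 1 = 329

329


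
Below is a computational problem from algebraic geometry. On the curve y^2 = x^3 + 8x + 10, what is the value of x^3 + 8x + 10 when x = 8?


Compute x^3 + 8x + 10 at x = 8:
x^3 = 8^3 = 512
8*x = 8*8 = 64
Sum: 512 + 64 + 10 = 586

586


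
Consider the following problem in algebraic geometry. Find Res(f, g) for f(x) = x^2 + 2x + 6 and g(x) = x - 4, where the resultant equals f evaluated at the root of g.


For Res(f, x - c), we evaluate f at x = c.
f(4) = 4^2 + 2*4 + 6
= 16 + 8 + 6
= 24 + 6 = 30
Res(f, g) = 30

30


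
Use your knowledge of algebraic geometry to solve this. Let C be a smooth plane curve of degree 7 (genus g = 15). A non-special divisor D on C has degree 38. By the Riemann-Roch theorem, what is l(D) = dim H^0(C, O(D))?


First, compute the genus of a smooth plane curve of degree 7:
g = (d-1)(d-2)/2 = (7-1)(7-2)/2 = 15
For a non-special divisor D (i.e., h^1(D) = 0), Riemann-Roch gives:
l(D) = deg(D) - g + 1
Since deg(D) = 38 >= 2g - 1 = 29, D is non-special.
l(D) = 38 - 15 + 1 = 24

24


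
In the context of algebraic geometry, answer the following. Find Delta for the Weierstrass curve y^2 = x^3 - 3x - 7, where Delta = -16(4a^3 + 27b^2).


Compute each component:
4a^3 = 4*(-3)^3 = 4*(-27) = -108
27b^2 = 27*(-7)^2 = 27*49 = 1323
4a^3 + 27b^2 = -108 + 1323 = 1215
Delta = -16*1215 = -19440

-19440


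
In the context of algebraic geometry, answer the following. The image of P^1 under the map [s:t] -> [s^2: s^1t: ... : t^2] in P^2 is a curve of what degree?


The rational normal curve in P^2 is the image of P^1 under the 2-uple Veronese.
A general hyperplane in P^2 pulls back to a degree-2 form on P^1, which has 2 zeros,
so the curve meets a general hyperplane in 2 points. Degree = 2.

2


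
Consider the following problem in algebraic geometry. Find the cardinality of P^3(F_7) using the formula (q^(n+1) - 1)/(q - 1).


P^3(F_7) has (q^(n+1) - 1)/(q - 1) points.
= 7^3 + 7^2 + 7^1 + 7^0
= 343 + 49 + 7 + 1
= 400

400


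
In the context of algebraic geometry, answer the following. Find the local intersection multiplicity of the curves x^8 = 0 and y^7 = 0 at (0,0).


The intersection multiplicity of V(x^a) and V(y^b) at the origin is:
I(O; V(x^8), V(y^7)) = dim_k(k[x,y]/(x^8, y^7))
A basis for k[x,y]/(x^8, y^7) is the set of monomials x^i * y^j
where 0 <= i < 8 and 0 <= j < 7.
The number of such monomials is 8 * 7 = 56

56


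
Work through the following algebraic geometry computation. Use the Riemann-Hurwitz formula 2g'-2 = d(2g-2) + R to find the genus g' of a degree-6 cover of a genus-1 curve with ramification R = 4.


Riemann-Hurwitz formula: 2g' - 2 = d(2g - 2) + R
Given: d = 6, g = 1, R = 4
2g' - 2 = 6*(2*1 - 2) + 4
2g' - 2 = 6*0 + 4
2g' - 2 = 0 + 4 = 4
2g' = 6
g' = 3

3


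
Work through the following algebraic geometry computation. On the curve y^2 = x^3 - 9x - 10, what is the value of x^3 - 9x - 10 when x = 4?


Compute x^3 - 9x - 10 at x = 4:
x^3 = 4^3 = 64
(-9)*x = (-9)*4 = -36
Sum: 64 - 36 - 10 = 18

18


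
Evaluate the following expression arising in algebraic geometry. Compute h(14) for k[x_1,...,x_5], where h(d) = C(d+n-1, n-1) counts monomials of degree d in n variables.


The Hilbert function for the polynomial ring in 5 variables is:
h(d) = C(d+n-1, n-1)
h(14) = C(14+5-1, 5-1) = C(18, 4)
= 18! / (4! * 14!)
= 3060

3060


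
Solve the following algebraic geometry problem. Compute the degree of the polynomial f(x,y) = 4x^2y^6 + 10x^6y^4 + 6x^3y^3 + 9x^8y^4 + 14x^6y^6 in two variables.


Examine each term for its total degree (sum of exponents).
  Term '4x^2y^6' has total degree 2+6 = 8.
  Term '10x^6y^4' has total degree 6+4 = 10.
  Term '6x^3y^3' has total degree 3+3 = 6.
  Term '9x^8y^4' has total degree 8+4 = 12.
  Term '14x^6y^6' has total degree 6+6 = 12.
The maximum total degree among all terms is 12.

12


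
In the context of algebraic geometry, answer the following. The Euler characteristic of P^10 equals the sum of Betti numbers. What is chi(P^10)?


The complex projective space P^10 has one cell in each even real dimension 0, 2, ..., 20.
The cohomology groups are H^{2k}(P^10) = Z for k = 0,...,10, and 0 otherwise.
Euler characteristic = sum of Betti numbers = 1 per even-dimensional cohomology group.
chi(P^10) = 10 + 1 = 11

11


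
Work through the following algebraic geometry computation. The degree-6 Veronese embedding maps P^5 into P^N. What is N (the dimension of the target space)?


The Veronese embedding v_d: P^n -> P^N maps each point to all
degree-d monomials in n+1 homogeneous coordinates.
N = C(n+d, d) - 1
N = C(5+6, 6) - 1
N = C(11, 6) - 1
C(11, 6) = 462
N = 462 - 1 = 461

461


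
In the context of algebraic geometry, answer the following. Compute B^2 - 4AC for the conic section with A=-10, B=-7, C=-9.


The discriminant of a conic Ax^2 + Bxy + Cy^2 + ... = 0 is B^2 - 4AC.
B^2 = (-7)^2 = 49
4AC = 4*(-10)*(-9) = 360
Discriminant = 49 - 360 = -311

-311


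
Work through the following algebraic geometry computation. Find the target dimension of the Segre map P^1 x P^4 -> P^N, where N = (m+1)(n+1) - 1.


The Segre embedding maps P^m x P^n into P^N via
all products of coordinates from each factor.
N = (m+1)(n+1) - 1
N = (1+1)(4+1) - 1
N = 2*5 - 1
N = 10 - 1 = 9

9


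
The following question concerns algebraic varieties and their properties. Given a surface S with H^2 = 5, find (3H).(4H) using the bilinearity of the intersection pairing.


Using bilinearity of the intersection pairing on a surface S:
(aH).(bH) = ab * (H.H)
We have H^2 = 5.
D.E = (3H).(4H) = 3*4*5
= 12*5
= 60

60


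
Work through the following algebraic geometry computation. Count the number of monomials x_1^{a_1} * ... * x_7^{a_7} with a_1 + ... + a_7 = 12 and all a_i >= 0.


The number of degree-12 monomials in 7 variables is C(d+n-1, n-1).
= C(12+7-1, 7-1) = C(18, 6)
= 18564

18564


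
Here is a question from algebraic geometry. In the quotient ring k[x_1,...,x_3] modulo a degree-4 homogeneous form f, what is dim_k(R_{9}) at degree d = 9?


For R = k[x_1,...,x_n]/(f) with f homogeneous of degree e:
The Hilbert series is (1 - t^e)/(1 - t)^n.
So h(d) = C(d+n-1, n-1) - C(d-e+n-1, n-1) for d >= e.
With n=3, e=4, d=9:
C(9+3-1, 3-1) = C(11, 2) = 55
C(9-4+3-1, 3-1) = C(7, 2) = 21
h(9) = 55 - 21 = 34

34


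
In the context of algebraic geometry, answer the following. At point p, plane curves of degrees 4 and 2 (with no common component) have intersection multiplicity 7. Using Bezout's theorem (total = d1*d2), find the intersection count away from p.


By Bezout's theorem, the total intersection number is d1 * d2.
Total = 4 * 2 = 8
Intersection multiplicity at p = 7
Remaining intersections = 8 - 7 = 1

1


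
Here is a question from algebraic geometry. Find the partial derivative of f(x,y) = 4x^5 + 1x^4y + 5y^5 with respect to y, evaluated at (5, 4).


df/dy = 1*x^4 + 5*5*y^4
At (5,4): 1*5^4 + 5*5*4^4
= 625 + 6400
= 7025

7025


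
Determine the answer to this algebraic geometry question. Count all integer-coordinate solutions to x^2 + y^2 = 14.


Systematically check integer values of x where x^2 <= 14.
For each valid x, check if 14 - x^2 is a perfect square.
Total integer solutions found: 0

0


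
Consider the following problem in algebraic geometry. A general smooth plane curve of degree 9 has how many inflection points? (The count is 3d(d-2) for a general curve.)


For a general smooth plane curve C of degree d, the inflection points are
the intersection of C with its Hessian curve, which has degree 3(d-2).
By Bezout, the total intersection number is d * 3(d-2) = 9 * 21 = 189.
For a general curve every flex is ordinary, so each contributes
multiplicity 1 to C·Hess(C), and the number of distinct inflection
points is 3d(d-2).
Inflection points = 3*9*(9-2) = 3*9*7 = 189

189


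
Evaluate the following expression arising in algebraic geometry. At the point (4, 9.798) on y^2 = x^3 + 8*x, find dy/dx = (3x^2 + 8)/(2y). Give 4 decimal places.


Using implicit differentiation of y^2 = x^3 + 8*x:
2y * dy/dx = 3x^2 + 8
dy/dx = (3x^2 + 8)/(2y)
Numerator: 3*4^2 + 8 = 56
Denominator: 2*9.798 = 19.596
dy/dx = 56/19.596 = 2.8577

2.8577


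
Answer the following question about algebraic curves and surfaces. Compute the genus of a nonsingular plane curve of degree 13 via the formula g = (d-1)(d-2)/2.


Using the genus formula for smooth plane curves:
g = (d-1)(d-2)/2
g = (13-1)(13-2)/2
g = 12*11/2
g = 132/2 = 66

66


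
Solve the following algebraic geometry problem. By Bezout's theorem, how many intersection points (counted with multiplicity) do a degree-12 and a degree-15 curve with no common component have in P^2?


Bezout's theorem states the intersection count equals the product of degrees.
Intersection count = 12 * 15 = 180

180


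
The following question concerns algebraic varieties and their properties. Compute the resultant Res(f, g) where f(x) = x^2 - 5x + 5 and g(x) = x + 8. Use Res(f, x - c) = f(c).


For Res(f, x - c), we evaluate f at x = c.
f(-8) = (-8)^2 - 5*(-8) + 5
= 64 + 40 + 5
= 104 + 5 = 109
Res(f, g) = 109

109


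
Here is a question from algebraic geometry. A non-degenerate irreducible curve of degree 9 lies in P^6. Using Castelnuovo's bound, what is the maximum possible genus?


Castelnuovo's bound: write d - 1 = m(r-1) + epsilon with 0 <= epsilon < r-1.
d - 1 = 9 - 1 = 8
r - 1 = 6 - 1 = 5
8 = 1*5 + 3, so m = 1, epsilon = 3
pi(d, r) = m(m-1)(r-1)/2 + m*epsilon
= 1*0*5/2 + 1*3
= 0/2 + 3
= 0 + 3 = 3

3


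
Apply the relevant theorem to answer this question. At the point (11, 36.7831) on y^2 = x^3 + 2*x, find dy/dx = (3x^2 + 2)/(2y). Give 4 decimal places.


Using implicit differentiation of y^2 = x^3 + 2*x:
2y * dy/dx = 3x^2 + 2
dy/dx = (3x^2 + 2)/(2y)
Numerator: 3*11^2 + 2 = 365
Denominator: 2*36.7831 = 73.5662
dy/dx = 365/73.5662 = 4.9615

4.9615


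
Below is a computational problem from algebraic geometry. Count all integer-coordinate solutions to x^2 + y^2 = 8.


Systematically check integer values of x where x^2 <= 8.
For each valid x, check if 8 - x^2 is a perfect square.
x=2: 8 - 4 = 4, sqrt = 2 (valid)
Total integer solutions found: 4

4


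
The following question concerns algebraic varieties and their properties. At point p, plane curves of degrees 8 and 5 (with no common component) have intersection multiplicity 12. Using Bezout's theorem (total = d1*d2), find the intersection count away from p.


By Bezout's theorem, the total intersection number is d1 * d2.
Total = 8 * 5 = 40
Intersection multiplicity at p = 12
Remaining intersections = 40 - 12 = 28

28


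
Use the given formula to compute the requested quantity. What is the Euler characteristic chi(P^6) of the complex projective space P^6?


The complex projective space P^6 has one cell in each even real dimension 0, 2, ..., 12.
The cohomology groups are H^{2k}(P^6) = Z for k = 0,...,6, and 0 otherwise.
Euler characteristic = sum of Betti numbers = 1 per even-dimensional cohomology group.
chi(P^6) = 6 + 1 = 7

7


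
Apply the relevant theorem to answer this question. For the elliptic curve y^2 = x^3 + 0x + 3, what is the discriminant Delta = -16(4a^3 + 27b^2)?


Compute each component:
4a^3 = 4*0^3 = 4*0 = 0
27b^2 = 27*3^2 = 27*9 = 243
4a^3 + 27b^2 = 0 + 243 = 243
Delta = -16*243 = -3888

-3888


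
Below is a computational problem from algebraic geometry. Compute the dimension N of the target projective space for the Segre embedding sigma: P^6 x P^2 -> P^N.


The Segre embedding maps P^m x P^n into P^N via
all products of coordinates from each factor.
N = (m+1)(n+1) - 1
N = (6+1)(2+1) - 1
N = 7*3 - 1
N = 21 - 1 = 20

20


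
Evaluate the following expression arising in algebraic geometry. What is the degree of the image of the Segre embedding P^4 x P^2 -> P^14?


The degree of the Segre variety P^4 x P^2 is C(m+n, m).
= C(6, 4)
= 15

15


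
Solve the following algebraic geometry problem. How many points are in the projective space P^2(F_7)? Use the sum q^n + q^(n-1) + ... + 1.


P^2(F_7) has (q^(n+1) - 1)/(q - 1) points.
= 7^2 + 7^1 + 7^0
= 49 + 7 + 1
= 57

57


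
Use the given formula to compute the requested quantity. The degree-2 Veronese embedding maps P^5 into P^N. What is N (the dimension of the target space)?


The Veronese embedding v_d: P^n -> P^N maps each point to all
degree-d monomials in n+1 homogeneous coordinates.
N = C(n+d, d) - 1
N = C(5+2, 2) - 1
N = C(7, 2) - 1
C(7, 2) = 21
N = 21 - 1 = 20

20


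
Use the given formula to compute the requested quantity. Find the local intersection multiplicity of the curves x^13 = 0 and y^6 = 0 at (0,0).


The intersection multiplicity of V(x^a) and V(y^b) at the origin is:
I(O; V(x^13), V(y^6)) = dim_k(k[x,y]/(x^13, y^6))
A basis for k[x,y]/(x^13, y^6) is the set of monomials x^i * y^j
where 0 <= i < 13 and 0 <= j < 6.
The number of such monomials is 13 * 6 = 78

78


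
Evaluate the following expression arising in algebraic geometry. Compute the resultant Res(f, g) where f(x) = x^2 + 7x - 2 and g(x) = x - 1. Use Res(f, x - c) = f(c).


For Res(f, x - c), we evaluate f at x = c.
f(1) = 1^2 + 7*1 - 2
= 1 + 7 - 2
= 8 - 2 = 6
Res(f, g) = 6

6


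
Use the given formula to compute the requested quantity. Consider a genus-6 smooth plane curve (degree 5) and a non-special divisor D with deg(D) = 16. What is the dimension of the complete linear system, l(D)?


First, compute the genus of a smooth plane curve of degree 5:
g = (d-1)(d-2)/2 = (5-1)(5-2)/2 = 6
For a non-special divisor D (i.e., h^1(D) = 0), Riemann-Roch gives:
l(D) = deg(D) - g + 1
Since deg(D) = 16 >= 2g - 1 = 11, D is non-special.
l(D) = 16 - 6 + 1 = 11

11


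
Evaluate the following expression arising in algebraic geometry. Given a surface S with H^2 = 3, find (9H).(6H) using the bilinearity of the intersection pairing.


Using bilinearity of the intersection pairing on a surface S:
(aH).(bH) = ab * (H.H)
We have H^2 = 3.
D.E = (9H).(6H) = 9*6*3
= 54*3
= 162

162


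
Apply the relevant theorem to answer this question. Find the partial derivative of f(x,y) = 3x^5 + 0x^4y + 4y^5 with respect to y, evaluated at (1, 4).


df/dy = 0*x^4 + 5*4*y^4
At (1,4): 0*1^4 + 5*4*4^4
= 0 + 5120
= 5120

5120


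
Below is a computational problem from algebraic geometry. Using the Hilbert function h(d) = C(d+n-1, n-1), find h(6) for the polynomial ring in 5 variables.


The Hilbert function for the polynomial ring in 5 variables is:
h(d) = C(d+n-1, n-1)
h(6) = C(6+5-1, 5-1) = C(10, 4)
= 10! / (4! * 6!)
= 210

210


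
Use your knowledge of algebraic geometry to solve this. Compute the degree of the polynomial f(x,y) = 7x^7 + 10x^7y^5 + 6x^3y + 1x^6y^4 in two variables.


Examine each term for its total degree (sum of exponents).
  Term '7x^7' has total degree 7+0 = 7.
  Term '10x^7y^5' has total degree 7+5 = 12.
  Term '6x^3y' has total degree 3+1 = 4.
  Term '1x^6y^4' has total degree 6+4 = 10.
The maximum total degree among all terms is 12.

12


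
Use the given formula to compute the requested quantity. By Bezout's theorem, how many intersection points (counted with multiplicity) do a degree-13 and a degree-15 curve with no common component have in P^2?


Bezout's theorem states the intersection count equals the product of degrees.
Intersection count = 13 * 15 = 195

195


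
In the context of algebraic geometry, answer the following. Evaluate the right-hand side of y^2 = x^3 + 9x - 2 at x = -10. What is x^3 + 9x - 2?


Compute x^3 + 9x - 2 at x = -10:
x^3 = (-10)^3 = -1000
9*x = 9*(-10) = -90
Sum: -1000 - 90 - 2 = -1092

-1092


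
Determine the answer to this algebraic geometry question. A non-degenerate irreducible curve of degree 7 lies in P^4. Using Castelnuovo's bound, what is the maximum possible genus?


Castelnuovo's bound: write d - 1 = m(r-1) + epsilon with 0 <= epsilon < r-1.
d - 1 = 7 - 1 = 6
r - 1 = 4 - 1 = 3
6 = 2*3 + 0, so m = 2, epsilon = 0
pi(d, r) = m(m-1)(r-1)/2 + m*epsilon
= 2*1*3/2 + 2*0
= 6/2 + 0
= 3 + 0 = 3

3


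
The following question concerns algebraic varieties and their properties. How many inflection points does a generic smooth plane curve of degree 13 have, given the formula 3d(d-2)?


For a general smooth plane curve C of degree d, the inflection points are
the intersection of C with its Hessian curve, which has degree 3(d-2).
By Bezout, the total intersection number is d * 3(d-2) = 13 * 33 = 429.
For a general curve every flex is ordinary, so each contributes
multiplicity 1 to C·Hess(C), and the number of distinct inflection
points is 3d(d-2).
Inflection points = 3*13*(13-2) = 3*13*11 = 429

429


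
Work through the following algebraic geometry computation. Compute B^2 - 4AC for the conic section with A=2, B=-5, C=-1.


The discriminant of a conic Ax^2 + Bxy + Cy^2 + ... = 0 is B^2 - 4AC.
B^2 = (-5)^2 = 25
4AC = 4*2*(-1) = -8
Discriminant = 25 + 8 = 33

33


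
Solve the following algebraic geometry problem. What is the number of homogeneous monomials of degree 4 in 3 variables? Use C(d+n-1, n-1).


The number of degree-4 monomials in 3 variables is C(d+n-1, n-1).
= C(4+3-1, 3-1) = C(6, 2)
= 15

15


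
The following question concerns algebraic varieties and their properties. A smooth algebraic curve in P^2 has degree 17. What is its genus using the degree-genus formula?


Using the genus formula for smooth plane curves:
g = (d-1)(d-2)/2
g = (17-1)(17-2)/2
g = 16*15/2
g = 240/2 = 120

120


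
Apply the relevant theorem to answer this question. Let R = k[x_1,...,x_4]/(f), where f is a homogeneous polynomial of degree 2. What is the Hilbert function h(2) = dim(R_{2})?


For R = k[x_1,...,x_n]/(f) with f homogeneous of degree e:
The Hilbert series is (1 - t^e)/(1 - t)^n.
So h(d) = C(d+n-1, n-1) - C(d-e+n-1, n-1) for d >= e.
With n=4, e=2, d=2:
C(2+4-1, 4-1) = C(5, 3) = 10
C(2-2+4-1, 4-1) = C(3, 3) = 1
h(2) = 10 - 1 = 9

9


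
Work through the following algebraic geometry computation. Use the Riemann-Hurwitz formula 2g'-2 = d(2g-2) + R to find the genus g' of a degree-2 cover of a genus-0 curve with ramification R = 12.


Riemann-Hurwitz formula: 2g' - 2 = d(2g - 2) + R
Given: d = 2, g = 0, R = 12
2g' - 2 = 2*(2*0 - 2) + 12
2g' - 2 = 2*(-2) + 12
2g' - 2 = -4 + 12 = 8
2g' = 10
g' = 5

5


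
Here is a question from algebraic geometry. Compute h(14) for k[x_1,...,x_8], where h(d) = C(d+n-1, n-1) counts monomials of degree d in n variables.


The Hilbert function for the polynomial ring in 8 variables is:
h(d) = C(d+n-1, n-1)
h(14) = C(14+8-1, 8-1) = C(21, 7)
= 21! / (7! * 14!)
= 116280

116280


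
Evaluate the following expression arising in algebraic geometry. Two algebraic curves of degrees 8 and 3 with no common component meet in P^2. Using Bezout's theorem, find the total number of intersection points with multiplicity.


Bezout's theorem states the intersection count equals the product of degrees.
Intersection count = 8 * 3 = 24

24


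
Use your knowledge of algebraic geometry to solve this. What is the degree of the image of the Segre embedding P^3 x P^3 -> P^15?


The degree of the Segre variety P^3 x P^3 is C(m+n, m).
= C(6, 3)
= 20

20


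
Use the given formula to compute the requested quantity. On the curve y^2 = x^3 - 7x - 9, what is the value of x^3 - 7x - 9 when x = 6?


Compute x^3 - 7x - 9 at x = 6:
x^3 = 6^3 = 216
(-7)*x = (-7)*6 = -42
Sum: 216 - 42 - 9 = 165

165


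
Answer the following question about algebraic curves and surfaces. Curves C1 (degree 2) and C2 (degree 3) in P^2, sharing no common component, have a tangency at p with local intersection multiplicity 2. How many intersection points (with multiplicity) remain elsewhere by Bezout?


By Bezout's theorem, the total intersection number is d1 * d2.
Total = 2 * 3 = 6
Intersection multiplicity at p = 2
Remaining intersections = 6 - 2 = 4

4


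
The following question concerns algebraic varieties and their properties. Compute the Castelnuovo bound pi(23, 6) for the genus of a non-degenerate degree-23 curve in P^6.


Castelnuovo's bound: write d - 1 = m(r-1) + epsilon with 0 <= epsilon < r-1.
d - 1 = 23 - 1 = 22
r - 1 = 6 - 1 = 5
22 = 4*5 + 2, so m = 4, epsilon = 2
pi(d, r) = m(m-1)(r-1)/2 + m*epsilon
= 4*3*5/2 + 4*2
= 60/2 + 8
= 30 + 8 = 38

38
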